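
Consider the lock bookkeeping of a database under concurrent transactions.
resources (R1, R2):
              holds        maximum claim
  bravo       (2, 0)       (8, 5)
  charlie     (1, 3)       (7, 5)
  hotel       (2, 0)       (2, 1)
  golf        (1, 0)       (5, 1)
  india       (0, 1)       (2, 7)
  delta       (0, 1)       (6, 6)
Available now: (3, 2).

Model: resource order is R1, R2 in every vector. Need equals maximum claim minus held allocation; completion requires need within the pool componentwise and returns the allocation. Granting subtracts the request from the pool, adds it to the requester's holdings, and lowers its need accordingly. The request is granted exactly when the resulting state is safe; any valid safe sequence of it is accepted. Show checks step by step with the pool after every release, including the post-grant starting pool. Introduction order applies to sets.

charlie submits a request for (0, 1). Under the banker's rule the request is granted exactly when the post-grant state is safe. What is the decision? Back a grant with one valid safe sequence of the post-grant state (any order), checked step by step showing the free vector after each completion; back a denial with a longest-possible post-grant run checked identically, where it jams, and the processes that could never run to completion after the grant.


GRANT — the state after the grant stays safe, e.g. via hotel, golf, charlie, bravo, delta, india.
Key observation: granting shrinks the pool to (3, 1), yet hotel still fits and the chain goes through.
Check on the post-grant state, step by step:
  pool = (3, 1)
  hotel: need (0, 1) fits (3, 1); releases (2, 0), pool now (5, 1)
  golf: need (4, 1) fits (5, 1); releases (1, 0), pool now (6, 1)
  charlie: need (6, 1) fits (6, 1); releases (1, 4), pool now (7, 5)
  bravo: need (6, 5) fits (7, 5); releases (2, 0), pool now (9, 5)
  delta: need (6, 5) fits (9, 5); releases (0, 1), pool now (9, 6)
  india: need (2, 6) fits (9, 6); releases (0, 1), pool now (9, 7)


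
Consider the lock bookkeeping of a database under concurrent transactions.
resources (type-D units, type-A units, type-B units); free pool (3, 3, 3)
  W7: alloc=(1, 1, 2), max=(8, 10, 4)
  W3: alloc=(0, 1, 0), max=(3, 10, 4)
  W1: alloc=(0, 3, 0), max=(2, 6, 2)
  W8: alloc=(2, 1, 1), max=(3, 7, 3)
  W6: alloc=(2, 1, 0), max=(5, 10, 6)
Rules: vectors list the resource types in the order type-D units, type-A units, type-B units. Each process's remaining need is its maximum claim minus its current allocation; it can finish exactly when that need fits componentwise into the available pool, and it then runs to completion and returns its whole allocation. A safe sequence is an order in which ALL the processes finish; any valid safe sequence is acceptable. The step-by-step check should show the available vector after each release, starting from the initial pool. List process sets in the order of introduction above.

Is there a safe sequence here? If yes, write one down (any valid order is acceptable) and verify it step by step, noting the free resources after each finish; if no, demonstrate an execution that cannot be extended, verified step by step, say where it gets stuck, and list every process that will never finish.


UNSAFE.
Key observation: no order helps: past W1, W8, the free pool tops out at (5, 7, 4), below what each blocked process needs in type-A units.
The run W1, W8 cannot be extended any further. Verifying each step:
  pool = (3, 3, 3)
  W1: need (2, 3, 2) fits (3, 3, 3); releases (0, 3, 0), pool now (3, 6, 3)
  W8: need (1, 6, 2) fits (3, 6, 3); releases (2, 1, 1), pool now (5, 7, 4)
  W7 cannot run: need (7, 9, 2) vs free (5, 7, 4) (insufficient type-D units and type-A units)
  W3 cannot run: need (3, 9, 4) vs free (5, 7, 4) (insufficient type-A units)
  W6 cannot run: need (3, 9, 6) vs free (5, 7, 4) (insufficient type-A units and type-B units)
Permanently blocked: W7, W3 and W6.


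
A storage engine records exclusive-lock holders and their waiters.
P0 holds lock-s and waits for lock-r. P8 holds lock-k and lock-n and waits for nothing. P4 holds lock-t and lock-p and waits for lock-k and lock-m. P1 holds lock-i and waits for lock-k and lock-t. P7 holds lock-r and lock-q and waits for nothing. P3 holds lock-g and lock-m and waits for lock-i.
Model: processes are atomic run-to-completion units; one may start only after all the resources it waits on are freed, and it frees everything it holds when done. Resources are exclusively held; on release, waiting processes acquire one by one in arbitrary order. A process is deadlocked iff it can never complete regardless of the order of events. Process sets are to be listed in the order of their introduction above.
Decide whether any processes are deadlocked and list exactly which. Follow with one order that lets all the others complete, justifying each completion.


Deadlocked set: P4, P1 and P3.
Key observation: the loop P4 -> P3 -> P1 -> P4 blocks itself forever; no other process is dragged down with it.
One completion order for the rest: P8, P7, P0.
Walking it through:
  P8 waits on nothing -> runs at once and releases lock-k and lock-n
  P7 waits on nothing -> runs at once and releases lock-r and lock-q
  run P0 (all its waits — lock-r — are resolved); releases lock-s


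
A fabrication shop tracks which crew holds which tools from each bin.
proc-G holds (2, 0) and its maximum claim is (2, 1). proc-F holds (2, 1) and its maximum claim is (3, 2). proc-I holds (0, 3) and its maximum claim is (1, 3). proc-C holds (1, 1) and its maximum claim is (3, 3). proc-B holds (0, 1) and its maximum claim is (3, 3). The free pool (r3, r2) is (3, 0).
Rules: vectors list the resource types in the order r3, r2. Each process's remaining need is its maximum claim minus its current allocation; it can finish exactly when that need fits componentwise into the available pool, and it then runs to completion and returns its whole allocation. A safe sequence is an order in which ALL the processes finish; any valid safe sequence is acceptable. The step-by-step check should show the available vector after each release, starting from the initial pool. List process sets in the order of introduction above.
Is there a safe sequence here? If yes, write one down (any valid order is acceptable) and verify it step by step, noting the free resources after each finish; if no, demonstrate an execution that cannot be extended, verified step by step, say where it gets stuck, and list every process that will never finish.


SAFE. One safe sequence: proc-I, proc-F, proc-G, proc-C, proc-B.
Key observation: no step in this order meets a requested resource exactly; the smallest headroom is 2, first reached at proc-I (need (1, 0), pool (3, 0)).
Check, step by step:
  pool = (3, 0)
  run proc-I (needs (1, 0), free (3, 0)); after release of (0, 3) the pool is (3, 3)
  run proc-F (needs (1, 1), free (3, 3)); after release of (2, 1) the pool is (5, 4)
  run proc-G (needs (0, 1), free (5, 4)); after release of (2, 0) the pool is (7, 4)
  run proc-C (needs (2, 2), free (7, 4)); after release of (1, 1) the pool is (8, 5)
  run proc-B (needs (3, 2), free (8, 5)); after release of (0, 1) the pool is (8, 6)


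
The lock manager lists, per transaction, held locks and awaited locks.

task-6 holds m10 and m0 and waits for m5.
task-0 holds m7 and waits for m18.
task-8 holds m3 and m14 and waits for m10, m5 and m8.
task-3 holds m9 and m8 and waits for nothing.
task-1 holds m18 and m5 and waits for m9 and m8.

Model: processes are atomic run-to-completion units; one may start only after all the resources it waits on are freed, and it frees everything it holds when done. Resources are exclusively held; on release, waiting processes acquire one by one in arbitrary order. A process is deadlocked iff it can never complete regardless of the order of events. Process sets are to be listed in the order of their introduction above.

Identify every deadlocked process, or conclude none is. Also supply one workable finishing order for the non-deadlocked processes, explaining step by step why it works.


Nothing here is deadlocked.
Key observation: although several processes wait, no cycle exists — each chain bottoms out at a free runner.
The rest can finish in the order task-3, task-1, task-6, task-0, task-8.
Walking it through:
  task-3 waits on nothing -> runs at once and releases m9 and m8
  task-1 waits on m9 and m8 — all released -> runs and releases m18 and m5
  task-6 waits on m5 — all released -> runs and releases m10 and m0
  task-0 waits on m18 — all released -> runs and releases m7
  task-8 waits on m10, m5 and m8 — all released -> runs and releases m3 and m14


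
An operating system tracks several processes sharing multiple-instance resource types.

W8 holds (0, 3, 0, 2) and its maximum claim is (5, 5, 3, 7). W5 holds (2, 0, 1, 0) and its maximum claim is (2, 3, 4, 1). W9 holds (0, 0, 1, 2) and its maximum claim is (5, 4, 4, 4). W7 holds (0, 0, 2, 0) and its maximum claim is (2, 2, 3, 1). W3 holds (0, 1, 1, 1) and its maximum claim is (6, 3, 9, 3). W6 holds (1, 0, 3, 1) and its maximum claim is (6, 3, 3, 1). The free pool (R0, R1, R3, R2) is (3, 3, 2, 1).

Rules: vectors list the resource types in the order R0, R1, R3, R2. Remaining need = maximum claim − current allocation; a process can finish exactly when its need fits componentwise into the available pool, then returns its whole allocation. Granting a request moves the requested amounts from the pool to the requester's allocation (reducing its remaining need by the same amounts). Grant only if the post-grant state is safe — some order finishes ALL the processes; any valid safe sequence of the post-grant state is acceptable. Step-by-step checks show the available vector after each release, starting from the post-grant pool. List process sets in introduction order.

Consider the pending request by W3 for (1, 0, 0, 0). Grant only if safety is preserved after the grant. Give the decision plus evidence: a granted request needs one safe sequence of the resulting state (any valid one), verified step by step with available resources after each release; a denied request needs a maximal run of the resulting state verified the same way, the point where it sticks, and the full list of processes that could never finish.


DENY. Granting would leave the state unsafe.
Key observation: even finishing W7, W5 leaves just (4, 3, 5, 1) free — too little R0 for any of the remaining processes.
After a pretend grant, a maximal execution: W7, W5 — then nothing else fits. Check, step by step:
  pool = (2, 3, 2, 1)
  W7: need (2, 2, 1, 1) fits (2, 3, 2, 1); releases (0, 0, 2, 0), pool now (2, 3, 4, 1)
  W5: need (0, 3, 3, 1) fits (2, 3, 4, 1); releases (2, 0, 1, 0), pool now (4, 3, 5, 1)
  W8 still needs (5, 2, 3, 5) but only (4, 3, 5, 1) is free — short on R0 and R2
  W9 still needs (5, 4, 3, 2) but only (4, 3, 5, 1) is free — short on R0, R1 and R2
  W3 still needs (5, 2, 8, 2) but only (4, 3, 5, 1) is free — short on R0, R3 and R2
  W6 still needs (5, 3, 0, 0) but only (4, 3, 5, 1) is free — short on R0
Post-grant, the permanently blocked set is W8, W9, W3 and W6.


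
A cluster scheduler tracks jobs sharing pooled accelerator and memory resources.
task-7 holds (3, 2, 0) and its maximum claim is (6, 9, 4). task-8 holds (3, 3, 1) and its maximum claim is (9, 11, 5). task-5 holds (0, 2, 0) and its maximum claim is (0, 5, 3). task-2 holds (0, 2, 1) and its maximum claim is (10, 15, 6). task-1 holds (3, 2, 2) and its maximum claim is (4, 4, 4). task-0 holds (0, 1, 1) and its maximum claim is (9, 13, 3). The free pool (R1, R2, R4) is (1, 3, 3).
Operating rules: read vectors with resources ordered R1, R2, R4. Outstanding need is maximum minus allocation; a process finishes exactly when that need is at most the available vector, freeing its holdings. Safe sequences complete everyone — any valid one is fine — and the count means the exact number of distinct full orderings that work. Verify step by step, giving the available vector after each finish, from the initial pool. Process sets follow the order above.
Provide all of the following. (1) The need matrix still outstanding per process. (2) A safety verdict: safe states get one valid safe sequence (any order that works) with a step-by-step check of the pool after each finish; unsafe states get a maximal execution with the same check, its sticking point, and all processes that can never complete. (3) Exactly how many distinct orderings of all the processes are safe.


(1) Need matrix, components ordered R1, R2, R4:
  task-7: (3, 7, 4)
  task-8: (6, 8, 4)
  task-5: (0, 3, 3)
  task-2: (10, 13, 5)
  task-1: (1, 2, 2)
  task-0: (9, 12, 2)
(2) The state is SAFE; one workable sequence: task-5, task-1, task-7, task-8, task-0, task-2.
Key observation: the order's first zero-slack moment is task-5 ((0, 3, 3) needed, (1, 3, 3) free — a requested resource with nothing to spare).
Walking it through:
  pool = (1, 3, 3)
  task-5: need (0, 3, 3) fits (1, 3, 3); releases (0, 2, 0), pool now (1, 5, 3)
  task-1: need (1, 2, 2) fits (1, 5, 3); releases (3, 2, 2), pool now (4, 7, 5)
  task-7: need (3, 7, 4) fits (4, 7, 5); releases (3, 2, 0), pool now (7, 9, 5)
  task-8: need (6, 8, 4) fits (7, 9, 5); releases (3, 3, 1), pool now (10, 12, 6)
  task-0: need (9, 12, 2) fits (10, 12, 6); releases (0, 1, 1), pool now (10, 13, 7)
  task-2: need (10, 13, 5) fits (10, 13, 7); releases (0, 2, 1), pool now (10, 15, 8)
(3) Exactly 2 of the possible complete orderings are safe sequences.


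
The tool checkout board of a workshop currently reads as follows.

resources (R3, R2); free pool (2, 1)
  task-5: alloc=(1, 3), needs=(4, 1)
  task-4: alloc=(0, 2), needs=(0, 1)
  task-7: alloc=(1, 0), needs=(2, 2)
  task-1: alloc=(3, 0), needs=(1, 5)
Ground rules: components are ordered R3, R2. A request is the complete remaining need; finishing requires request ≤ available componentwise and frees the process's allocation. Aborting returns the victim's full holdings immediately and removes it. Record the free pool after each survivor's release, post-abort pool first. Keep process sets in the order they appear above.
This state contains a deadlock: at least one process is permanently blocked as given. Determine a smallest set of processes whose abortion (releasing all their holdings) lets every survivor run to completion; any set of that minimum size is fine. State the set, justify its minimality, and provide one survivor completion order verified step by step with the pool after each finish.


The answer: abort task-5.
Key observation: no ordering could ever have run task-1 before the abort of task-5; with (1, 3) back in the pool it fits at step 3.
Minimality: the empty abort set fails — the state is deadlocked as it stands.
Survivors finish in the order: task-4, task-7, task-1. Verifying each step (pool after the aborts first):
  pool = (3, 4)
  task-4 needs (0, 1) <= (3, 4) -> finishes; pool += (0, 2) = (3, 6)
  task-7 needs (2, 2) <= (3, 6) -> finishes; pool += (1, 0) = (4, 6)
  task-1 needs (1, 5) <= (4, 6) -> finishes; pool += (3, 0) = (7, 6)


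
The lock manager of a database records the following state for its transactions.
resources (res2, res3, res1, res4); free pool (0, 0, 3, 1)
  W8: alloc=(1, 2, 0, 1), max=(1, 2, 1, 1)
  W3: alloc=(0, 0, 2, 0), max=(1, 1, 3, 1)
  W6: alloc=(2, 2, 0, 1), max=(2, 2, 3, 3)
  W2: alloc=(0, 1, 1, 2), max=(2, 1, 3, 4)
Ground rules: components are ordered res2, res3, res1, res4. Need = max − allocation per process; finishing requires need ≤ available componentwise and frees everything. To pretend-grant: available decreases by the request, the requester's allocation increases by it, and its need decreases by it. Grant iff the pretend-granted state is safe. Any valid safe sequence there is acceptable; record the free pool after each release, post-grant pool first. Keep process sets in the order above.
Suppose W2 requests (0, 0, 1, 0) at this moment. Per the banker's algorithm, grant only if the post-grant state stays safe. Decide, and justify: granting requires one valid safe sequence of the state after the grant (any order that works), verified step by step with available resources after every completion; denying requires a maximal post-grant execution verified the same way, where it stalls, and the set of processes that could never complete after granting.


GRANT — the state after the grant stays safe, e.g. via W8, W3, W6, W2.
Key observation: granting shrinks the pool to (0, 0, 2, 1), yet W8 still fits and the chain goes through.
Step-by-step check of the post-grant state:
  pool = (0, 0, 2, 1)
  W8: need (0, 0, 1, 0) fits (0, 0, 2, 1); releases (1, 2, 0, 1), pool now (1, 2, 2, 2)
  W3: need (1, 1, 1, 1) fits (1, 2, 2, 2); releases (0, 0, 2, 0), pool now (1, 2, 4, 2)
  W6: need (0, 0, 3, 2) fits (1, 2, 4, 2); releases (2, 2, 0, 1), pool now (3, 4, 4, 3)
  W2: need (2, 0, 1, 2) fits (3, 4, 4, 3); releases (0, 1, 2, 2), pool now (3, 5, 6, 5)


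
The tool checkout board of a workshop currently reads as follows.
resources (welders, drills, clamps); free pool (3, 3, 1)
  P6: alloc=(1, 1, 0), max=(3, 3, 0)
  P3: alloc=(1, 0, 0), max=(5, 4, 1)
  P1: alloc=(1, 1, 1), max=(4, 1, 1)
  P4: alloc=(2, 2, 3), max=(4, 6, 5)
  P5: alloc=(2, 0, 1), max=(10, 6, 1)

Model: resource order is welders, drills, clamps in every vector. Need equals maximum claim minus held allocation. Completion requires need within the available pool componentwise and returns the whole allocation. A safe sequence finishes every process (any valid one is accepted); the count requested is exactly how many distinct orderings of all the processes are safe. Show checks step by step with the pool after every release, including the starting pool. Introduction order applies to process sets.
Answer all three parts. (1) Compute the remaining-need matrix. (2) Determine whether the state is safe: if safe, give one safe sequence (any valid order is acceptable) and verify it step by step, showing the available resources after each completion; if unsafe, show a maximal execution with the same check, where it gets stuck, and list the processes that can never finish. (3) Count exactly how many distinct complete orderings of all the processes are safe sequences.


(1) Remaining need (order welders, drills, clamps):
  P6: (2, 2, 0)
  P3: (4, 4, 1)
  P1: (3, 0, 0)
  P4: (2, 4, 2)
  P5: (8, 6, 0)
(2) SAFE. One safe sequence: P1, P4, P3, P6, P5.
Key observation: reading the order forward, P1 is the first process whose need (3, 0, 0) meets the free pool (3, 3, 1) exactly on a resource it requests.
Verifying each step:
  pool = (3, 3, 1)
  run P1 (needs (3, 0, 0), free (3, 3, 1)); after release of (1, 1, 1) the pool is (4, 4, 2)
  run P4 (needs (2, 4, 2), free (4, 4, 2)); after release of (2, 2, 3) the pool is (6, 6, 5)
  run P3 (needs (4, 4, 1), free (6, 6, 5)); after release of (1, 0, 0) the pool is (7, 6, 5)
  run P6 (needs (2, 2, 0), free (7, 6, 5)); after release of (1, 1, 0) the pool is (8, 7, 5)
  run P5 (needs (8, 6, 0), free (8, 7, 5)); after release of (2, 0, 1) the pool is (10, 7, 6)
(3) The exact count: 9 of the possible complete orderings are safe sequences.


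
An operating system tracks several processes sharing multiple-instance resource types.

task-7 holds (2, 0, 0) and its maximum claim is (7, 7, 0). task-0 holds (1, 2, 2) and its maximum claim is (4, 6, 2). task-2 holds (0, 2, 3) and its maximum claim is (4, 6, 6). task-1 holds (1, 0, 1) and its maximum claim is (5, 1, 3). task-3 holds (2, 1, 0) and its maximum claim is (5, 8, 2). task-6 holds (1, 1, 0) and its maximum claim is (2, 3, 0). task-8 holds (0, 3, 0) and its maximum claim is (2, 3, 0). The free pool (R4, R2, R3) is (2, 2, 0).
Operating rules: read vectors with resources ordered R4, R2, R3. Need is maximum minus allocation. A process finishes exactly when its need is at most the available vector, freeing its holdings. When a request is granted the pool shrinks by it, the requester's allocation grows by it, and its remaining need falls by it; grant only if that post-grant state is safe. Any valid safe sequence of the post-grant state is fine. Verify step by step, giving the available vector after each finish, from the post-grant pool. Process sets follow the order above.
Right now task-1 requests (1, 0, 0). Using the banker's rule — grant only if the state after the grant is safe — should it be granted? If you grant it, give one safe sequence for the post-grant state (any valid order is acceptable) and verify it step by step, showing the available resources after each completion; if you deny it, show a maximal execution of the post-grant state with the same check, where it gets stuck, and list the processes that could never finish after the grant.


DENY: after the grant no complete ordering would exist.
Key observation: no order helps: past task-6, task-8, the free pool tops out at (2, 6, 0), below what each blocked process needs in R4.
After a pretend grant, a maximal execution: task-6, task-8 — then nothing else fits. Walking it through:
  pool = (1, 2, 0)
  run task-6 (needs (1, 2, 0), free (1, 2, 0)); after release of (1, 1, 0) the pool is (2, 3, 0)
  run task-8 (needs (2, 0, 0), free (2, 3, 0)); after release of (0, 3, 0) the pool is (2, 6, 0)
  task-7 still needs (5, 7, 0) but only (2, 6, 0) is free — short on R4 and R2
  task-0 still needs (3, 4, 0) but only (2, 6, 0) is free — short on R4
  task-2 still needs (4, 4, 3) but only (2, 6, 0) is free — short on R4 and R3
  task-1 still needs (3, 1, 2) but only (2, 6, 0) is free — short on R4 and R3
  task-3 still needs (3, 7, 2) but only (2, 6, 0) is free — short on R4, R2 and R3
Post-grant, the permanently blocked set is task-7, task-0, task-2, task-1 and task-3.


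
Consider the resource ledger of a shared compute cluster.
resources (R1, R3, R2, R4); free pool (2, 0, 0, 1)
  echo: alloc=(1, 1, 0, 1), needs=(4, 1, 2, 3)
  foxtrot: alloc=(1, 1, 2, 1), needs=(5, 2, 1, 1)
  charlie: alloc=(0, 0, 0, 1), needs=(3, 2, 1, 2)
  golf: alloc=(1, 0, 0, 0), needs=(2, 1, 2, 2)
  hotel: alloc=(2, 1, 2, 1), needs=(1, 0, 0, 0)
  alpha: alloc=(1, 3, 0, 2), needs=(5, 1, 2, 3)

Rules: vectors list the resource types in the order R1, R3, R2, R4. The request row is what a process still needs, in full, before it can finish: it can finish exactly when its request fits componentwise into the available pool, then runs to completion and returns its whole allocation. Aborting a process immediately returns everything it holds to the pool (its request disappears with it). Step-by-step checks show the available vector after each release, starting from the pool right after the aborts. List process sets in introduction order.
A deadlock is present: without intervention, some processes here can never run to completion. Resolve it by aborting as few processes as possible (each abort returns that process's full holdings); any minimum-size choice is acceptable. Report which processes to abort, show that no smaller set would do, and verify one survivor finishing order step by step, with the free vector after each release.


Abort foxtrot.
Key observation: charlie had no path to completion before; after the abort of foxtrot ((1, 1, 2, 1) returned), step 3 is where it fits.
Why nothing smaller works: aborting no one leaves the state deadlocked as given.
Survivors finish in the order: golf, hotel, charlie, alpha, echo. Check, step by step (pool after the aborts first):
  pool = (3, 1, 2, 2)
  golf: need (2, 1, 2, 2) fits (3, 1, 2, 2); releases (1, 0, 0, 0), pool now (4, 1, 2, 2)
  hotel: need (1, 0, 0, 0) fits (4, 1, 2, 2); releases (2, 1, 2, 1), pool now (6, 2, 4, 3)
  charlie: need (3, 2, 1, 2) fits (6, 2, 4, 3); releases (0, 0, 0, 1), pool now (6, 2, 4, 4)
  alpha: need (5, 1, 2, 3) fits (6, 2, 4, 4); releases (1, 3, 0, 2), pool now (7, 5, 4, 6)
  echo: need (4, 1, 2, 3) fits (7, 5, 4, 6); releases (1, 1, 0, 1), pool now (8, 6, 4, 7)


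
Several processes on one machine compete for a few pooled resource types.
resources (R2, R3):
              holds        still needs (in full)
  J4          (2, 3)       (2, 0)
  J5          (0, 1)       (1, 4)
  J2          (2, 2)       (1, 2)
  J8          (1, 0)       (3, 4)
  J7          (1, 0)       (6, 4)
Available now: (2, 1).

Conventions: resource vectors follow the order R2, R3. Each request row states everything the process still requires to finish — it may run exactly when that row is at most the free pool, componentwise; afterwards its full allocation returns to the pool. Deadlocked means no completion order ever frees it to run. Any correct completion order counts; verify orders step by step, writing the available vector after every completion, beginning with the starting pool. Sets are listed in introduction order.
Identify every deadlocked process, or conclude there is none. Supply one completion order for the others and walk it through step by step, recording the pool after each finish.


Nothing here is deadlocked.
Key observation: J4 can run right away; the returned allocation unlocks the remaining processes in turn.
A valid finishing order for the others: J4, J5, J2, J7, J8. Verifying each step:
  pool = (2, 1)
  J4 needs (2, 0) <= (2, 1) -> finishes; pool += (2, 3) = (4, 4)
  J5 needs (1, 4) <= (4, 4) -> finishes; pool += (0, 1) = (4, 5)
  J2 needs (1, 2) <= (4, 5) -> finishes; pool += (2, 2) = (6, 7)
  J7 needs (6, 4) <= (6, 7) -> finishes; pool += (1, 0) = (7, 7)
  J8 needs (3, 4) <= (7, 7) -> finishes; pool += (1, 0) = (8, 7)


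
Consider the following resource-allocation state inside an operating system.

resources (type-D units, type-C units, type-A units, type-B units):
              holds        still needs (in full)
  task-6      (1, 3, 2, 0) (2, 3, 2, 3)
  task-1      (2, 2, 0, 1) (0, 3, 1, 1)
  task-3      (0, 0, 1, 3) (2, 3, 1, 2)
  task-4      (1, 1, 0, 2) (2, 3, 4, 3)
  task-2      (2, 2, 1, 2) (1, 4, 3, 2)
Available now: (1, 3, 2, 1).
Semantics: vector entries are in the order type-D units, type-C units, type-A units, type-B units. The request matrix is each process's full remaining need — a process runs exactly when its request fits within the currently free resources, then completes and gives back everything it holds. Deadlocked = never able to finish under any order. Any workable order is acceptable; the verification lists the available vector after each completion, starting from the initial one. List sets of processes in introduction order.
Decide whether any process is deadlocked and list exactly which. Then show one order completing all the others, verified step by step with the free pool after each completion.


No process is deadlocked.
Key observation: beginning at task-1, releases accumulate fast enough that every process eventually fits.
One completion order for the rest: task-1, task-3, task-2, task-4, task-6. Check, step by step:
  pool = (1, 3, 2, 1)
  task-1 needs (0, 3, 1, 1) <= (1, 3, 2, 1) -> finishes; pool += (2, 2, 0, 1) = (3, 5, 2, 2)
  task-3 needs (2, 3, 1, 2) <= (3, 5, 2, 2) -> finishes; pool += (0, 0, 1, 3) = (3, 5, 3, 5)
  task-2 needs (1, 4, 3, 2) <= (3, 5, 3, 5) -> finishes; pool += (2, 2, 1, 2) = (5, 7, 4, 7)
  task-4 needs (2, 3, 4, 3) <= (5, 7, 4, 7) -> finishes; pool += (1, 1, 0, 2) = (6, 8, 4, 9)
  task-6 needs (2, 3, 2, 3) <= (6, 8, 4, 9) -> finishes; pool += (1, 3, 2, 0) = (7, 11, 6, 9)


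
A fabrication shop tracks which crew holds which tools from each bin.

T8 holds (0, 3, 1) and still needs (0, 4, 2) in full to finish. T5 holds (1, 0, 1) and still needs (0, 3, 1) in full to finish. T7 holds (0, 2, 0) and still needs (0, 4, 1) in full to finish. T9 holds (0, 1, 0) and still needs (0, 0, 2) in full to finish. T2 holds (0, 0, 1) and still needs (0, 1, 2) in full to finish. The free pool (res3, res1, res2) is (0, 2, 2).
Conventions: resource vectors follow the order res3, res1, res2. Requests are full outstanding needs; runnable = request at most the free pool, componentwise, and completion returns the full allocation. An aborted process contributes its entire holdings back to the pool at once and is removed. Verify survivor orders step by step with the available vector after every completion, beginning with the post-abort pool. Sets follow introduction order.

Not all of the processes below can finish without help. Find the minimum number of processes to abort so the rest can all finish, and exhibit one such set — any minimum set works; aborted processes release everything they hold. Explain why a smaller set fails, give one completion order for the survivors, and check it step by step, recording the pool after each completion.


Minimum abort set: T8.
Key observation: T7 had no path to completion before; after the abort of T8 ((0, 3, 1) returned), step 2 is where it fits.
Why nothing smaller works: aborting no one leaves the state deadlocked as given.
Survivors finish in the order: T2, T7, T5, T9. Verifying each step (pool after the aborts first):
  pool = (0, 5, 3)
  T2: need (0, 1, 2) fits (0, 5, 3); releases (0, 0, 1), pool now (0, 5, 4)
  T7: need (0, 4, 1) fits (0, 5, 4); releases (0, 2, 0), pool now (0, 7, 4)
  T5: need (0, 3, 1) fits (0, 7, 4); releases (1, 0, 1), pool now (1, 7, 5)
  T9: need (0, 0, 2) fits (1, 7, 5); releases (0, 1, 0), pool now (1, 8, 5)


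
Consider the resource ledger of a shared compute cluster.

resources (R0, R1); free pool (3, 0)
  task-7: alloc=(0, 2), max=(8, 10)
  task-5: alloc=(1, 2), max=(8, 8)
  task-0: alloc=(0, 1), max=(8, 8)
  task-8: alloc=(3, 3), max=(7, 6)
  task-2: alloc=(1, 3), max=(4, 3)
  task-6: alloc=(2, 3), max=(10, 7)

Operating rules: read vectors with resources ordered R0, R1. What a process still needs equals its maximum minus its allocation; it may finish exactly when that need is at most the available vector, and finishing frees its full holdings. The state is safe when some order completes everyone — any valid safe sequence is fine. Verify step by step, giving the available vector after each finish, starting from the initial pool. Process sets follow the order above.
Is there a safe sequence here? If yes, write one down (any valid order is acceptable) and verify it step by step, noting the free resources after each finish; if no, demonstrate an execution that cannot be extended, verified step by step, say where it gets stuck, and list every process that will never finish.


SAFE, for example via the order task-2, task-8, task-5, task-7, task-6, task-0.
Key observation: reading the order forward, task-2 is the first process whose need (3, 0) meets the free pool (3, 0) exactly on a resource it requests.
Step-by-step check:
  pool = (3, 0)
  task-2 needs (3, 0) <= (3, 0) -> finishes; pool += (1, 3) = (4, 3)
  task-8 needs (4, 3) <= (4, 3) -> finishes; pool += (3, 3) = (7, 6)
  task-5 needs (7, 6) <= (7, 6) -> finishes; pool += (1, 2) = (8, 8)
  task-7 needs (8, 8) <= (8, 8) -> finishes; pool += (0, 2) = (8, 10)
  task-6 needs (8, 4) <= (8, 10) -> finishes; pool += (2, 3) = (10, 13)
  task-0 needs (8, 7) <= (10, 13) -> finishes; pool += (0, 1) = (10, 14)


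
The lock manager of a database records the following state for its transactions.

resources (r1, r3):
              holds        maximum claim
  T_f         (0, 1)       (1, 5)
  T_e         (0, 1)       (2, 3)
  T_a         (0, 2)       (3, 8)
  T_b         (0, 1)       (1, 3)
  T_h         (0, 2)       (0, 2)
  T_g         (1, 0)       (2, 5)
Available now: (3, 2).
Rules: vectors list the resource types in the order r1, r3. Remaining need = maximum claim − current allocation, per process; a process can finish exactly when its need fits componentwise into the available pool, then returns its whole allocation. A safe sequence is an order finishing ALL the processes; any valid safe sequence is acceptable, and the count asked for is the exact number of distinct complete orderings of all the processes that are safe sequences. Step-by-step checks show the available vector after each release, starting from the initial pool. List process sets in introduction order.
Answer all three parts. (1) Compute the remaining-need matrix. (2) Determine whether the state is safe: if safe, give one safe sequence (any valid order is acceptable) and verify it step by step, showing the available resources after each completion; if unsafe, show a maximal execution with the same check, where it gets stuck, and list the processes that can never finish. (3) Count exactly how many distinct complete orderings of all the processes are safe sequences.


(1) Remaining need (order r1, r3):
  T_f: (1, 4)
  T_e: (2, 2)
  T_a: (3, 6)
  T_b: (1, 2)
  T_h: (0, 0)
  T_g: (1, 5)
(2) The state is SAFE; one workable sequence: T_h, T_b, T_g, T_f, T_a, T_e.
Key observation: reading the order forward, T_g is the first process whose need (1, 5) meets the free pool (3, 5) exactly on a resource it requests.
Check, step by step:
  pool = (3, 2)
  run T_h (needs (0, 0), free (3, 2)); after release of (0, 2) the pool is (3, 4)
  run T_b (needs (1, 2), free (3, 4)); after release of (0, 1) the pool is (3, 5)
  run T_g (needs (1, 5), free (3, 5)); after release of (1, 0) the pool is (4, 5)
  run T_f (needs (1, 4), free (4, 5)); after release of (0, 1) the pool is (4, 6)
  run T_a (needs (3, 6), free (4, 6)); after release of (0, 2) the pool is (4, 8)
  run T_e (needs (2, 2), free (4, 8)); after release of (0, 1) the pool is (4, 9)
(3) The exact count: 98 of the possible complete orderings are safe sequences.


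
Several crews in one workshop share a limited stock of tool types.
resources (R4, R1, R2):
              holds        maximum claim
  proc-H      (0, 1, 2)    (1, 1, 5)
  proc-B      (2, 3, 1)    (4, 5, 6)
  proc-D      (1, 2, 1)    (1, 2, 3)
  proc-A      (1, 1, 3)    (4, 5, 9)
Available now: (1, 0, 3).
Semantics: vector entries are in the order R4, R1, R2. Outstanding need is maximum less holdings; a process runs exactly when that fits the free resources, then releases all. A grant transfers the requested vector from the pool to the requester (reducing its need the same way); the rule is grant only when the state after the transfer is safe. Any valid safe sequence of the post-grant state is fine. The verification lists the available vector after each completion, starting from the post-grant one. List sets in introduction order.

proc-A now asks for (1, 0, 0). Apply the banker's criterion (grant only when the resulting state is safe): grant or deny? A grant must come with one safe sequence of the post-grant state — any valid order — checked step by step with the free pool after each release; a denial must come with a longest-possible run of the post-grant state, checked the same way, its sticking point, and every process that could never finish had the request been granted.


DENY. Granting would leave the state unsafe.
Key observation: even finishing proc-D, proc-H leaves just (1, 3, 6) free — too little R4 for any of the remaining processes.
After a pretend grant, a maximal execution: proc-D, proc-H — then nothing else fits. Step-by-step check:
  pool = (0, 0, 3)
  run proc-D (needs (0, 0, 2), free (0, 0, 3)); after release of (1, 2, 1) the pool is (1, 2, 4)
  run proc-H (needs (1, 0, 3), free (1, 2, 4)); after release of (0, 1, 2) the pool is (1, 3, 6)
  proc-B cannot run: need (2, 2, 5) vs free (1, 3, 6) (insufficient R4)
  proc-A cannot run: need (2, 4, 6) vs free (1, 3, 6) (insufficient R4 and R1)
Processes that could never finish after the grant: proc-B and proc-A.


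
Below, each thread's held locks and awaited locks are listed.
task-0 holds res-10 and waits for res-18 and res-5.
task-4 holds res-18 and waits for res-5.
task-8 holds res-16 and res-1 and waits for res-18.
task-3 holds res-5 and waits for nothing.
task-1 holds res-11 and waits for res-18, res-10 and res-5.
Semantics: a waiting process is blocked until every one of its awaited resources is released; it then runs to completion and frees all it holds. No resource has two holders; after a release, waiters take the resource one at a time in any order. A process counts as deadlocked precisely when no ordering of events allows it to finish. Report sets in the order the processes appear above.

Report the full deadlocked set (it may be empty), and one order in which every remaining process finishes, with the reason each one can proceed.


Nothing here is deadlocked.
Key observation: all waits point, directly or indirectly, at processes that can finish, so nothing is permanently blocked.
The rest can finish in the order task-3, task-4, task-0, task-1, task-8.
Walking it through:
  task-3: no waits; runs immediately, freeing res-5
  run task-4 (all its waits — res-5 — are resolved); releases res-18
  run task-0 (all its waits — res-18 and res-5 — are resolved); releases res-10
  run task-1 (all its waits — res-18, res-10 and res-5 — are resolved); releases res-11
  run task-8 (all its waits — res-18 — are resolved); releases res-16 and res-1


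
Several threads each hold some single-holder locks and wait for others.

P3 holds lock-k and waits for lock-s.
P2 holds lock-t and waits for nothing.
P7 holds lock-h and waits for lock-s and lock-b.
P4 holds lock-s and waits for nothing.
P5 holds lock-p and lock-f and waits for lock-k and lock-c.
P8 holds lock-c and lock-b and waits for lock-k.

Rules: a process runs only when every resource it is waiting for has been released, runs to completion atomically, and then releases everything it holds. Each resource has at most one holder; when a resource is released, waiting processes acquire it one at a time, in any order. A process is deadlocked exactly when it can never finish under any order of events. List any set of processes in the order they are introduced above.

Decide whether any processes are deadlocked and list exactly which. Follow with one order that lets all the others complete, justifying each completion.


No process is deadlocked.
Key observation: every chain of waits terminates; starting from the processes that wait on nothing, all the rest unlock in turn.
A valid finishing order for the others: P4, P3, P8, P5, P7, P2.
Check, step by step:
  run P4 (it waits on nothing); releases lock-s
  P3: everything it awaited (lock-s) is free; runs, freeing lock-k
  P8: everything it awaited (lock-k) is free; runs, freeing lock-c and lock-b
  P5: everything it awaited (lock-k and lock-c) is free; runs, freeing lock-p and lock-f
  P7: everything it awaited (lock-s and lock-b) is free; runs, freeing lock-h
  run P2 (it waits on nothing); releases lock-t


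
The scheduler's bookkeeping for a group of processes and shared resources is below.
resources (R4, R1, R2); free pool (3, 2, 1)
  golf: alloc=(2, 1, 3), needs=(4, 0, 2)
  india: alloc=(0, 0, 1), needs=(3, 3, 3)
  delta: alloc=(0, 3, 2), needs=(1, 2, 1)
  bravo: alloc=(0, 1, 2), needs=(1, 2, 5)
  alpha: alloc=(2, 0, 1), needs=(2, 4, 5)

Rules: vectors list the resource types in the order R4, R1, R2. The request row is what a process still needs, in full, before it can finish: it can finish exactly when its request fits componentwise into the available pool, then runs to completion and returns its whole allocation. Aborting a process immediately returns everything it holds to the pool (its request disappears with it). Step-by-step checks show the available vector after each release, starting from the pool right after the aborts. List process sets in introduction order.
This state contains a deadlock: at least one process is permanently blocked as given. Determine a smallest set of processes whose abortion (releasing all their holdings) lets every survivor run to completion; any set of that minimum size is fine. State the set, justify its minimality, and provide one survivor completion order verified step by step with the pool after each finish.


Abort alpha.
Key observation: before aborting alpha, golf was permanently blocked — no order could ever run it; afterwards it completes at step 1.
Minimality: the empty abort set fails — the state is deadlocked as it stands.
Survivors finish in the order: golf, bravo, india, delta. Step-by-step check (pool after the aborts first):
  pool = (5, 2, 2)
  golf needs (4, 0, 2) <= (5, 2, 2) -> finishes; pool += (2, 1, 3) = (7, 3, 5)
  bravo needs (1, 2, 5) <= (7, 3, 5) -> finishes; pool += (0, 1, 2) = (7, 4, 7)
  india needs (3, 3, 3) <= (7, 4, 7) -> finishes; pool += (0, 0, 1) = (7, 4, 8)
  delta needs (1, 2, 1) <= (7, 4, 8) -> finishes; pool += (0, 3, 2) = (7, 7, 10)


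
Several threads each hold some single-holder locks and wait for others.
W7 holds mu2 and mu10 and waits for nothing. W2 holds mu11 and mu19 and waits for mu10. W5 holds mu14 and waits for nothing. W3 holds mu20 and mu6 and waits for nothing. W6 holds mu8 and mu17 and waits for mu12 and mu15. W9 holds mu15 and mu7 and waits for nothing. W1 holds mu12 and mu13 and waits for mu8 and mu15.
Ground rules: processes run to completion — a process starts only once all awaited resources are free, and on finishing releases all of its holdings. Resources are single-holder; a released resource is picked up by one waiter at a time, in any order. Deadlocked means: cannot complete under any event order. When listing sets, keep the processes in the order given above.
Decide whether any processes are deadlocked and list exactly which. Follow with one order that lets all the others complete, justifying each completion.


The deadlocked set is W6 and W1.
Key observation: the cycle W6 -> W1 -> W6 can never break — each member waits on the next; no other process is dragged down with it.
One completion order for the rest: W3, W5, W7, W9, W2.
Check, step by step:
  W3: no waits; runs immediately, freeing mu20 and mu6
  W5: no waits; runs immediately, freeing mu14
  W7: no waits; runs immediately, freeing mu2 and mu10
  W9: no waits; runs immediately, freeing mu15 and mu7
  W2 waits on mu10 — all released -> runs and releases mu11 and mu19
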